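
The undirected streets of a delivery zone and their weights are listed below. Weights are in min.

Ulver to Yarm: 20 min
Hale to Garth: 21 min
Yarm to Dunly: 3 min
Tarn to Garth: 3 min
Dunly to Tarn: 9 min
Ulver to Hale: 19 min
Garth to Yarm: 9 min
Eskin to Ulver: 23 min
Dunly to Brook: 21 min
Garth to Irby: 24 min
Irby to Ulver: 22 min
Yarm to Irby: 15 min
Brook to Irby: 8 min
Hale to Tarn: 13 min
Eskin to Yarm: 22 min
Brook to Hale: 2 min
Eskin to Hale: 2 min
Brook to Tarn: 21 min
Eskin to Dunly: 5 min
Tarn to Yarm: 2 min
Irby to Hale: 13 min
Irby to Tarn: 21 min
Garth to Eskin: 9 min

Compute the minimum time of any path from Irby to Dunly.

Shortest distances from Irby:
Irby: 0
Brook: 8  (via Irby)
Hale: 10  (via Brook)
Eskin: 12  (via Hale)
Yarm: 15  (via Irby)
Dunly: 17  (via Eskin)
Shortest route: Irby → Brook → Hale → Eskin → Dunly = 17 min.

17 min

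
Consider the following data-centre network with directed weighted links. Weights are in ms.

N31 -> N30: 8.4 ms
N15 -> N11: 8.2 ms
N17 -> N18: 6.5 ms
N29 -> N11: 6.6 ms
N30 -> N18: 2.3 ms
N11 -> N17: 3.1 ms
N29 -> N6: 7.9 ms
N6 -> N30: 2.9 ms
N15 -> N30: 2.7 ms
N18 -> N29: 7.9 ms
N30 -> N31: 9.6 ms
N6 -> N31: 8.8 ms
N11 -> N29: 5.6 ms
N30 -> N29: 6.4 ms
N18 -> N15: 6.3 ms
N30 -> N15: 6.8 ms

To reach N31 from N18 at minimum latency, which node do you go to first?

Compare a few routes:
N18–N29–N6–N31: 7.9+7.9+8.8 = 24.6
N18–N15–N30–N29–N6–N31: 6.3+2.7+6.4+7.9+8.8 = 32.1
N18–N15–N30–N31: 6.3+2.7+9.6 = 18.6
N18–N29–N6–N30–N31: 7.9+7.9+2.9+9.6 = 28.3
The minimum is 18.6 ms via N18–N15–N30–N31.
So from N18 the first move is to N15.

N15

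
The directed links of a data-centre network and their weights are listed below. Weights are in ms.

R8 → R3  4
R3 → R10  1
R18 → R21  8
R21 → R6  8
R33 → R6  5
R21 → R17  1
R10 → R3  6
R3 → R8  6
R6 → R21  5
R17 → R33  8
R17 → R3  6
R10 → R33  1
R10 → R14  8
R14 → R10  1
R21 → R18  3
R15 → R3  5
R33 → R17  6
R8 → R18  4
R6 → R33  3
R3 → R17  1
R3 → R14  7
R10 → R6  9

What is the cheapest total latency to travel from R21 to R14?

14 ms

Enumerating some paths:
R21 → R17 → R3 → R10 → R14: 1+6+1+8 = 16
R21 → R6 → R33 → R17 → R3 → R14: 8+3+6+6+7 = 30
R21 → R17 → R3 → R14: 1+6+7 = 14
R21 → R6 → R33 → R17 → R3 → R10 → R14: 8+3+6+6+1+8 = 32
The minimum is 14 ms via R21 → R17 → R3 → R14.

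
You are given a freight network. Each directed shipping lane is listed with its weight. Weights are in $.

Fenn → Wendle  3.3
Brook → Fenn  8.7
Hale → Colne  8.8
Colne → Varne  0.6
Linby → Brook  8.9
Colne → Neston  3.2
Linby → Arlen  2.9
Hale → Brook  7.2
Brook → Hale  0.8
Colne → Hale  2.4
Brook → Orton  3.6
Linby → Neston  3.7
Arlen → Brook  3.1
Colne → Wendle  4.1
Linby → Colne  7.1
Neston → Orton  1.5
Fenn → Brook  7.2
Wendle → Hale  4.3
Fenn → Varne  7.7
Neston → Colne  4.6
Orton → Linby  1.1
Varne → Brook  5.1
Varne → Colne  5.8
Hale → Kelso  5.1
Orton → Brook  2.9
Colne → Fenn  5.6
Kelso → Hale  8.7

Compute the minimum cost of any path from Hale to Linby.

$11.9

Shortest distances from Hale:
Hale: 0
Kelso: 5.1  (via Hale)
Brook: 7.2  (via Hale)
Colne: 8.8  (via Hale)
Varne: 9.4  (via Colne)
Orton: 10.8  (via Brook)
Linby: 11.9  (via Orton)
Shortest route: Hale → Brook → Orton → Linby = $11.9.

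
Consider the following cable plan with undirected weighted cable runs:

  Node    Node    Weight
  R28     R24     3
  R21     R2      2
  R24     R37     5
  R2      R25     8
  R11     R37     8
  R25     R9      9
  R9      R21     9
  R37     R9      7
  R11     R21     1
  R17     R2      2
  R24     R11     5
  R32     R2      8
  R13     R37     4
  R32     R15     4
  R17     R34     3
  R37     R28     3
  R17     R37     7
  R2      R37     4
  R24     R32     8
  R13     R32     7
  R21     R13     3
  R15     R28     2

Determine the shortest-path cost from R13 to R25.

Shortest distances from R13:
R13: 0
R21: 3  (via R13)
R11: 4  (via R21)
R37: 4  (via R13)
R2: 5  (via R21)
R28: 7  (via R37)
R17: 7  (via R2)
R32: 7  (via R13)
R24: 9  (via R11)
R15: 9  (via R28)
R34: 10  (via R17)
R9: 11  (via R37)
R25: 13  (via R2)
Shortest route: R13 → R21 → R2 → R25 = 13.

13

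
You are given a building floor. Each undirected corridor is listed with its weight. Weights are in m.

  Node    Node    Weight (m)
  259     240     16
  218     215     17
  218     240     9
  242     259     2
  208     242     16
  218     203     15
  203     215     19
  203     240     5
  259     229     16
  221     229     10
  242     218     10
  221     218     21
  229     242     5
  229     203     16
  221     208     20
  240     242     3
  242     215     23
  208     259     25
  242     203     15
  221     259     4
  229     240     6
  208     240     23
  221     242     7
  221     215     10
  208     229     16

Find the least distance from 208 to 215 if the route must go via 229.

36 m

Shortest 208→229: 208–229 = 16
Shortest 229→215: 229–221–215 = 20
Total via 229: 16 + 20 = 36 m.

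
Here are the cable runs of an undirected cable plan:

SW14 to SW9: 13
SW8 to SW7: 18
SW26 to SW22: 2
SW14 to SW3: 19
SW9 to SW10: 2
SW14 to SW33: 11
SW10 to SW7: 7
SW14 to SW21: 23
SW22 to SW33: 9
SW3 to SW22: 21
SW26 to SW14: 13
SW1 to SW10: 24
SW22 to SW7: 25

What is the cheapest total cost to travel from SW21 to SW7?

45

Running Dijkstra from SW21:
SW21: 0
SW14: 23  (via SW21)
SW33: 34  (via SW14)
SW26: 36  (via SW14)
SW9: 36  (via SW14)
SW10: 38  (via SW9)
SW22: 38  (via SW26)
SW3: 42  (via SW14)
SW7: 45  (via SW10)
Shortest route: SW21 → SW14 → SW9 → SW10 → SW7 = 45.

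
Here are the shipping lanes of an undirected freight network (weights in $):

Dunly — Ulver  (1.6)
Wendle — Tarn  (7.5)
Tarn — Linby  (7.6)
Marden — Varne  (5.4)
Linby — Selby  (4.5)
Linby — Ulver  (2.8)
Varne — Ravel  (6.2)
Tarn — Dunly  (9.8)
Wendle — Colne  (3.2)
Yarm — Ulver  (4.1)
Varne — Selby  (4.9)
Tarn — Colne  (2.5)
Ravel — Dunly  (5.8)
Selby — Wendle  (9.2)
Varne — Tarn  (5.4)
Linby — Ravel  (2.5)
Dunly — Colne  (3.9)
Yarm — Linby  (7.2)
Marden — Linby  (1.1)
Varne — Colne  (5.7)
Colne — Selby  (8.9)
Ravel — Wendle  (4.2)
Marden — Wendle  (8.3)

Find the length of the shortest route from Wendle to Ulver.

Compare a few routes:
Wendle–Ravel–Dunly–Ulver: 4.2+5.8+1.6 = 11.6
Wendle–Colne–Dunly–Ulver: 3.2+3.9+1.6 = 8.7
Wendle–Marden–Linby–Ulver: 8.3+1.1+2.8 = 12.2
Wendle–Ravel–Linby–Ulver: 4.2+2.5+2.8 = 9.5
The minimum is $8.7 via Wendle–Colne–Dunly–Ulver.

$8.7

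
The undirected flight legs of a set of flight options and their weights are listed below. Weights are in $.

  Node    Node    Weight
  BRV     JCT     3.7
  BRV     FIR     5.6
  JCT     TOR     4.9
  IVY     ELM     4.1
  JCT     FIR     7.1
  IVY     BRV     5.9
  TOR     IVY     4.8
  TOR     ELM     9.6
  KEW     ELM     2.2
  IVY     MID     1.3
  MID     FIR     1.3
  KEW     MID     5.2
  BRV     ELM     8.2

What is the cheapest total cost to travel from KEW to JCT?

$13.6

Candidate routes:
KEW - ELM - BRV - JCT: 2.2+8.2+3.7 = 14.1
KEW - MID - FIR - JCT: 5.2+1.3+7.1 = 13.6
The minimum is $13.6 via KEW - MID - FIR - JCT.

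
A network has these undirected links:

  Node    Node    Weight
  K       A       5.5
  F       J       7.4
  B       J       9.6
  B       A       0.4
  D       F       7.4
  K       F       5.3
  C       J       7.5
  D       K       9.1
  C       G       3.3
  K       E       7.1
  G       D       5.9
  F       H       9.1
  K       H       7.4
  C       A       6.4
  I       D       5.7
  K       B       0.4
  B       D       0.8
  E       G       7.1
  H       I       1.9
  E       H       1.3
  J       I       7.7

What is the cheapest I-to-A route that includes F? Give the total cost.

17.1

Best I to F: I–H–F costing 11
Best F to A: F–K–B–A costing 6.1
Total via F: 11 + 6.1 = 17.1.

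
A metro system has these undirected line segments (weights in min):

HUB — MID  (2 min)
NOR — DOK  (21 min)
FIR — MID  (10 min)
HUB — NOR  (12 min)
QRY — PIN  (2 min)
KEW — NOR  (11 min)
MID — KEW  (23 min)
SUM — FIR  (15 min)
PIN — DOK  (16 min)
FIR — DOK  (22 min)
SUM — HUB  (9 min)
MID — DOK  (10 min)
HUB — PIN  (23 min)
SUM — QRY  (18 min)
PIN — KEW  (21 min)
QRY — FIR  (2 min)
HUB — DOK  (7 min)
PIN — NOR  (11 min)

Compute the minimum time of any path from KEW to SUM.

Running Dijkstra from KEW:
KEW: 0
NOR: 11  (via KEW)
PIN: 21  (via KEW)
QRY: 23  (via PIN)
HUB: 23  (via NOR)
MID: 23  (via KEW)
FIR: 25  (via QRY)
DOK: 30  (via HUB)
SUM: 32  (via HUB)
Shortest route: KEW → NOR → HUB → SUM = 32 min.

32 min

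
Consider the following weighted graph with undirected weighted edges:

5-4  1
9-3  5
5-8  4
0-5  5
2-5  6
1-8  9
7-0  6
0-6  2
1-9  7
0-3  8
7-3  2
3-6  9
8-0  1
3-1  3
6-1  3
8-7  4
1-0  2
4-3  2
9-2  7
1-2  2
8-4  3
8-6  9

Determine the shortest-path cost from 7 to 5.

Settle nodes by increasing distance from 7:
7: 0
3: 2  (via 7)
4: 4  (via 3)
8: 4  (via 7)
0: 5  (via 8)
1: 5  (via 3)
5: 5  (via 4)
Shortest route: 7–3–4–5 = 5.

5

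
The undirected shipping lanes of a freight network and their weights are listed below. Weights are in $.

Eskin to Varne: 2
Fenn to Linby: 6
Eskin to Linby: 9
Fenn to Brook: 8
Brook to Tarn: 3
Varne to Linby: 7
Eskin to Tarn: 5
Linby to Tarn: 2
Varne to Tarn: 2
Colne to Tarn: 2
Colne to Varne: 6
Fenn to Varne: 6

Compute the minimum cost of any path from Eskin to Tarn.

Candidate routes:
Eskin - Tarn: 5 = 5
Eskin - Varne - Tarn: 2+2 = 4
The minimum is $4 via Eskin - Varne - Tarn.

$4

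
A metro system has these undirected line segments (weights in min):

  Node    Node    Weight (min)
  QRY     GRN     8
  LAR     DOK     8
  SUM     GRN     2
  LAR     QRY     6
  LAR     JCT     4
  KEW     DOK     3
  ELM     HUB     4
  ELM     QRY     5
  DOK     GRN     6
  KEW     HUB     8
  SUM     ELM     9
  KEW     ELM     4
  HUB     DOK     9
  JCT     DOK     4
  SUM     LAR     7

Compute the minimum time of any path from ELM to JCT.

11 min

Candidate routes:
ELM - KEW - DOK - JCT: 4+3+4 = 11
ELM - QRY - LAR - JCT: 5+6+4 = 15
Cheapest is ELM - KEW - DOK - JCT at 11 min.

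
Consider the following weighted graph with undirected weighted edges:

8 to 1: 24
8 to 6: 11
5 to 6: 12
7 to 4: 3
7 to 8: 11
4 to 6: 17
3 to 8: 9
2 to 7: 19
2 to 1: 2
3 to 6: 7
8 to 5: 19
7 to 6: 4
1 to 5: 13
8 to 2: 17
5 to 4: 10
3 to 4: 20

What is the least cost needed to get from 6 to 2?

23

Compare a few routes:
6–5–1–2: 12+13+2 = 27
6–7–2: 4+19 = 23
The minimum is 23 via 6–7–2.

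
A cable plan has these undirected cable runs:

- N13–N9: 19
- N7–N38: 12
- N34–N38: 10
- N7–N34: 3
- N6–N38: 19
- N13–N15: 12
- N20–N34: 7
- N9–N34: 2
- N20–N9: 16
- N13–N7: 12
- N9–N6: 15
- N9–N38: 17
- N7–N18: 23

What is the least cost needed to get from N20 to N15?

34

Running Dijkstra from N20:
N20: 0
N34: 7  (via N20)
N9: 9  (via N34)
N7: 10  (via N34)
N38: 17  (via N34)
N13: 22  (via N7)
N6: 24  (via N9)
N18: 33  (via N7)
N15: 34  (via N13)
Shortest route: N20 → N34 → N7 → N13 → N15 = 34.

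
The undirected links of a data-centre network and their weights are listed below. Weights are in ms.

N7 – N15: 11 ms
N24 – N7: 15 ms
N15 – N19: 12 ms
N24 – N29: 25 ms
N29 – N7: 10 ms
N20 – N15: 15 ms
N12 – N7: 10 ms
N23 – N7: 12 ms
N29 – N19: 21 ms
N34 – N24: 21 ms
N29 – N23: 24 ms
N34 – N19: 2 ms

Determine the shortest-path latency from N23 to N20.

38 ms

Shortest distances from N23:
N23: 0
N7: 12  (via N23)
N12: 22  (via N7)
N29: 22  (via N7)
N15: 23  (via N7)
N24: 27  (via N7)
N19: 35  (via N15)
N34: 37  (via N19)
N20: 38  (via N15)
Shortest route: N23 → N7 → N15 → N20 = 38 ms.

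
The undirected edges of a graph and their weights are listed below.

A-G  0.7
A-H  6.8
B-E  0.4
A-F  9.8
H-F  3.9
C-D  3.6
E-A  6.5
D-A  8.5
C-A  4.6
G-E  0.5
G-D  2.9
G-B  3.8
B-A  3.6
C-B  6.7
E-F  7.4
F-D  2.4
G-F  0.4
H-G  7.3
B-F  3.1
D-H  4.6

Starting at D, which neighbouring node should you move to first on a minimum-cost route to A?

F

Candidate routes:
D–F–G–A: 2.4+0.4+0.7 = 3.5
D–G–A: 2.9+0.7 = 3.6
D–F–B–E–G–A: 2.4+3.1+0.4+0.5+0.7 = 7.1
The minimum is 3.5 via D–F–G–A.
So from D the first move is to F.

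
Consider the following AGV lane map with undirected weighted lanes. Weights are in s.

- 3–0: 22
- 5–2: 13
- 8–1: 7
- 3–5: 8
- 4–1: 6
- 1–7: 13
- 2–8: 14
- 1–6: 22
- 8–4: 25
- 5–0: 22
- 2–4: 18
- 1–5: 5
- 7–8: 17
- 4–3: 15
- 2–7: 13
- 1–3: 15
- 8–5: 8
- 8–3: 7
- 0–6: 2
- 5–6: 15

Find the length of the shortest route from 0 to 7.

35 s

Candidate routes:
0–5–1–7: 22+5+13 = 40
0–6–1–7: 2+22+13 = 37
0–6–5–1–7: 2+15+5+13 = 35
The minimum is 35 s via 0–6–5–1–7.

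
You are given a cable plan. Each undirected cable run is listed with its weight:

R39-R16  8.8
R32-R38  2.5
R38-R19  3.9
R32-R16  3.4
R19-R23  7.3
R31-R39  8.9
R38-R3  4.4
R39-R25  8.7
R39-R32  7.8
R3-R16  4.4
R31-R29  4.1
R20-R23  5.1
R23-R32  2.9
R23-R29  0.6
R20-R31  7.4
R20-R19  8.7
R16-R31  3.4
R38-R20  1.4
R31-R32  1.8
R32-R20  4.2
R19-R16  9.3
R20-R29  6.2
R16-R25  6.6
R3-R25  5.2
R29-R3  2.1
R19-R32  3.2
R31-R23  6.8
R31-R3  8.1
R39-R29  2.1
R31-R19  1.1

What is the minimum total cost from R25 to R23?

7.9

Candidate routes:
R25 - R16 - R32 - R23: 6.6+3.4+2.9 = 12.9
R25 - R39 - R29 - R23: 8.7+2.1+0.6 = 11.4
R25 - R3 - R29 - R23: 5.2+2.1+0.6 = 7.9
Cheapest is R25 - R3 - R29 - R23 at 7.9.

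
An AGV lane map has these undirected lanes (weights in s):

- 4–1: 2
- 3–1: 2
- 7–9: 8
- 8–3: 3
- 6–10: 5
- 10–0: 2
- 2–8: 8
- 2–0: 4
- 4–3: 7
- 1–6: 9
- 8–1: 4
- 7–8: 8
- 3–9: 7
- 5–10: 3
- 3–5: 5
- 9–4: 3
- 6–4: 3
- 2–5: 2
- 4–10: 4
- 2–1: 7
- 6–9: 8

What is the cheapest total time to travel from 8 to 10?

10 s

Enumerating some paths:
8 → 1 → 4 → 10: 4+2+4 = 10
8 → 3 → 1 → 4 → 10: 3+2+2+4 = 11
Cheapest is 8 → 1 → 4 → 10 at 10 s.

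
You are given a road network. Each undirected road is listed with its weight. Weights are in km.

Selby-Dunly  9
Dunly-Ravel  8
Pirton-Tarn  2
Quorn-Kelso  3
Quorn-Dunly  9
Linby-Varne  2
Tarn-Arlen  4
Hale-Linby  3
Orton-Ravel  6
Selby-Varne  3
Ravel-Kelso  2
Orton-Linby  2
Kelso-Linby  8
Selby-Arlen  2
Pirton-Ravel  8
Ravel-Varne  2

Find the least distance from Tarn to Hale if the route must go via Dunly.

30 km

Best Tarn to Dunly: Tarn → Arlen → Selby → Dunly costing 15
Best Dunly to Hale: Dunly → Ravel → Varne → Linby → Hale costing 15
Total via Dunly: 15 + 15 = 30 km.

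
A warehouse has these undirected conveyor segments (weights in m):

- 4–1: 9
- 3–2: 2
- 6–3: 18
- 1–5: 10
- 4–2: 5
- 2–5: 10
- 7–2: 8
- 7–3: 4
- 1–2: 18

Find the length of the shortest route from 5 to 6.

30 m

Candidate routes:
5 → 2 → 7 → 3 → 6: 10+8+4+18 = 40
5 → 2 → 3 → 6: 10+2+18 = 30
The minimum is 30 m via 5 → 2 → 3 → 6.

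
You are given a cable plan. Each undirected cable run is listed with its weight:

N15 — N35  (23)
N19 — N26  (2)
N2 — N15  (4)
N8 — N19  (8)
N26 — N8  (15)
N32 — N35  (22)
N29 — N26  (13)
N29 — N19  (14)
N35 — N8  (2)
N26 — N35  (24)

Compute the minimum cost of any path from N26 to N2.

39

Shortest distances from N26:
N26: 0
N19: 2  (via N26)
N8: 10  (via N19)
N35: 12  (via N8)
N29: 13  (via N26)
N32: 34  (via N35)
N15: 35  (via N35)
N2: 39  (via N15)
Shortest route: N26–N19–N8–N35–N15–N2 = 39.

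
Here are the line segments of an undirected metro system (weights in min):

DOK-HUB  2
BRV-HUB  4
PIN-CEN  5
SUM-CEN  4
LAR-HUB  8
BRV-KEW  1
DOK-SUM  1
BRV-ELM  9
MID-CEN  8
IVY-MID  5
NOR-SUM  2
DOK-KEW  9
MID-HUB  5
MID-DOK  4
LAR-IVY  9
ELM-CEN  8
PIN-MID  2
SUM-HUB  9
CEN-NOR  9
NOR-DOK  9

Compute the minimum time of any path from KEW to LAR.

13 min

Enumerating some paths:
KEW - BRV - HUB - LAR: 1+4+8 = 13
KEW - DOK - HUB - LAR: 9+2+8 = 19
The minimum is 13 min via KEW - BRV - HUB - LAR.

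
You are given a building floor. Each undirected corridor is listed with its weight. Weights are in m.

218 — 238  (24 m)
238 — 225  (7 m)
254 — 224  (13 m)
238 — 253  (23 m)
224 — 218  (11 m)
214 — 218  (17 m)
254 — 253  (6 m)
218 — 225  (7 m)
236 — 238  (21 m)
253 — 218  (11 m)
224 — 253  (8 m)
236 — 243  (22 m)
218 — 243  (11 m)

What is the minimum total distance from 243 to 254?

Candidate routes:
243–218–253–254: 11+11+6 = 28
243–218–224–253–254: 11+11+8+6 = 36
243–218–224–254: 11+11+13 = 35
The minimum is 28 m via 243–218–253–254.

28 m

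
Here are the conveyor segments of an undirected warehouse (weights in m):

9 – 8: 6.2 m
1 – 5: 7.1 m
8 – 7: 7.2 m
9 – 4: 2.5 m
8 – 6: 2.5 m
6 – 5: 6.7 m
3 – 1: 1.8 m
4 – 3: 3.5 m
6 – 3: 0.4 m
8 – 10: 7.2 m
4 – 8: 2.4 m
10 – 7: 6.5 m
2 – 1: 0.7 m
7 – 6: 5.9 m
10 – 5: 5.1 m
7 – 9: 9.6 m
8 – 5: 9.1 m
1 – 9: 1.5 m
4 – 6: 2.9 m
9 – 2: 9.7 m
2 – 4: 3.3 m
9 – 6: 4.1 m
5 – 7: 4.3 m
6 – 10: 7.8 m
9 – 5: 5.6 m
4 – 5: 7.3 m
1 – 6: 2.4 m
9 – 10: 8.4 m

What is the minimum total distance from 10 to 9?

Running Dijkstra from 10:
10: 0
5: 5.1  (via 10)
7: 6.5  (via 10)
8: 7.2  (via 10)
6: 7.8  (via 10)
3: 8.2  (via 6)
9: 8.4  (via 10)
Shortest route: 10 → 9 = 8.4 m.

8.4 m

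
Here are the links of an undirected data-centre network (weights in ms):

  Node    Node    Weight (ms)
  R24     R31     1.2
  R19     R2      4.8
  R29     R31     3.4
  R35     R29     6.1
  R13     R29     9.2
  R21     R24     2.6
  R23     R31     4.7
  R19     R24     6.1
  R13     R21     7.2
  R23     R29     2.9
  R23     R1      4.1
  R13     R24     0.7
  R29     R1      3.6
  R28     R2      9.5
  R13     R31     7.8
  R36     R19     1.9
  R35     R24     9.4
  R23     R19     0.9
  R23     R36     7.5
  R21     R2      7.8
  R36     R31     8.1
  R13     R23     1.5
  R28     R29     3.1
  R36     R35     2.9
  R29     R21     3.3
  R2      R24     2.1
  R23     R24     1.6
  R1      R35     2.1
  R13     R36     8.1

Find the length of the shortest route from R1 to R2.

7.8 ms

Enumerating some paths:
R1–R23–R24–R2: 4.1+1.6+2.1 = 7.8
R1–R23–R19–R2: 4.1+0.9+4.8 = 9.8
R1–R29–R23–R24–R2: 3.6+2.9+1.6+2.1 = 10.2
R1–R23–R13–R24–R2: 4.1+1.5+0.7+2.1 = 8.4
The minimum is 7.8 ms via R1–R23–R24–R2.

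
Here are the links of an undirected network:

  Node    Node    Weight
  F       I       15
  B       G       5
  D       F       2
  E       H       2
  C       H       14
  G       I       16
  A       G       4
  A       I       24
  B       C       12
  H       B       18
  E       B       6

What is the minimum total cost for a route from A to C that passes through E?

Shortest A→E: A–G–B–E = 15
Best E to C: E–H–C costing 16
Total via E: 15 + 16 = 31.

31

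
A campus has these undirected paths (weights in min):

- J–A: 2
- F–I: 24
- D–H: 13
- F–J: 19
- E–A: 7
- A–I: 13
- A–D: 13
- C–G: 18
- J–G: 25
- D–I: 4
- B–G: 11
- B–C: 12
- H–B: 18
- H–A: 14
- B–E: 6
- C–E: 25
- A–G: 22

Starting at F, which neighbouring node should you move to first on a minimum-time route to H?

Enumerating some paths:
F - I - D - H: 24+4+13 = 41
F - J - A - H: 19+2+14 = 35
F - J - A - D - H: 19+2+13+13 = 47
Cheapest is F - J - A - H at 35 min.
So from F the first move is to J.

J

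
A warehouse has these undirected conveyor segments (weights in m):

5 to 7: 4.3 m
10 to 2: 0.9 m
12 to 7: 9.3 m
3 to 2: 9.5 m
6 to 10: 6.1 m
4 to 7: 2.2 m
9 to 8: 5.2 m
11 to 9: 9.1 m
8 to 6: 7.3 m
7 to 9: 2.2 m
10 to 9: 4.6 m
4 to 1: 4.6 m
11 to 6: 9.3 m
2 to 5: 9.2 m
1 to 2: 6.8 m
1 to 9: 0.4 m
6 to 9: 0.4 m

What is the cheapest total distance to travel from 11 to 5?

Compare a few routes:
11–6–9–7–5: 9.3+0.4+2.2+4.3 = 16.2
11–9–7–5: 9.1+2.2+4.3 = 15.6
Cheapest is 11–9–7–5 at 15.6 m.

15.6 m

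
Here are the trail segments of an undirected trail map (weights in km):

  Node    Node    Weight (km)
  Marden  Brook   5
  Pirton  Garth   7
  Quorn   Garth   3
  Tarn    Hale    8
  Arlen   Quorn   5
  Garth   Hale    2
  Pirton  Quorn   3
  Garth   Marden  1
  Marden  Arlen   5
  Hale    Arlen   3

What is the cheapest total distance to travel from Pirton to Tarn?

16 km

Shortest distances from Pirton:
Pirton: 0
Quorn: 3  (via Pirton)
Garth: 6  (via Quorn)
Marden: 7  (via Garth)
Arlen: 8  (via Quorn)
Hale: 8  (via Garth)
Brook: 12  (via Marden)
Tarn: 16  (via Hale)
Shortest route: Pirton–Quorn–Garth–Hale–Tarn = 16 km.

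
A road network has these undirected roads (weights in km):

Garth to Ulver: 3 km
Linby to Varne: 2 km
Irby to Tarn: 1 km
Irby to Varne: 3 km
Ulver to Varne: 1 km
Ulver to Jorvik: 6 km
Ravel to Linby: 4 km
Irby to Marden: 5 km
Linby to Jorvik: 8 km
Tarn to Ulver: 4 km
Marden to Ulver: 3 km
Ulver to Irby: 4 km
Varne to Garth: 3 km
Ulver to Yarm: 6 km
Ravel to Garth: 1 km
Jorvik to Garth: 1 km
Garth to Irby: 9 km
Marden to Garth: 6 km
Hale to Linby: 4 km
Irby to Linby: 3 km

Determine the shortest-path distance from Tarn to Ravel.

Running Dijkstra from Tarn:
Tarn: 0
Irby: 1  (via Tarn)
Linby: 4  (via Irby)
Ulver: 4  (via Tarn)
Varne: 4  (via Irby)
Marden: 6  (via Irby)
Garth: 7  (via Ulver)
Jorvik: 8  (via Garth)
Hale: 8  (via Linby)
Ravel: 8  (via Linby)
Shortest route: Tarn–Irby–Linby–Ravel = 8 km.

8 km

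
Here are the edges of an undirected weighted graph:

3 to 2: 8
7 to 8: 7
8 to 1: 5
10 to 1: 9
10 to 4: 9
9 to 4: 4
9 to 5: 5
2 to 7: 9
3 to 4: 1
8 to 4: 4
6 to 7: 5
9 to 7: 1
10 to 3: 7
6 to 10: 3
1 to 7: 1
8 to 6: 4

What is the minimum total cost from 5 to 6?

11

Settle nodes by increasing distance from 5:
5: 0
9: 5  (via 5)
7: 6  (via 9)
1: 7  (via 7)
4: 9  (via 9)
3: 10  (via 4)
6: 11  (via 7)
Shortest route: 5–9–7–6 = 11.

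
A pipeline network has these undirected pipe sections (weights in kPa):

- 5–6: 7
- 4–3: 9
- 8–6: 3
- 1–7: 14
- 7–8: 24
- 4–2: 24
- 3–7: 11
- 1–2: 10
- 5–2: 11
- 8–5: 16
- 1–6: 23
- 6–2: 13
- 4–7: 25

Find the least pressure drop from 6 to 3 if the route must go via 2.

Shortest 6→2: 6 → 2 = 13
Shortest 2→3: 2 → 4 → 3 = 33
Total via 2: 13 + 33 = 46 kPa.

46 kPa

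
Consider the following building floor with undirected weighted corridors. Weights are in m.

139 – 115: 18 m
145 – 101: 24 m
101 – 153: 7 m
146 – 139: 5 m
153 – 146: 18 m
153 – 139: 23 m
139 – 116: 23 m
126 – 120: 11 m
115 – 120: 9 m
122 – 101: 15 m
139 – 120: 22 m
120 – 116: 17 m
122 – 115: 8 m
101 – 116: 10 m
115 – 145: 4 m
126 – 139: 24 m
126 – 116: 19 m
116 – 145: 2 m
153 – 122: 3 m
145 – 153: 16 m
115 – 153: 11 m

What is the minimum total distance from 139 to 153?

23 m

Candidate routes:
139 → 115 → 122 → 153: 18+8+3 = 29
139 → 153: 23 = 23
Cheapest is 139 → 153 at 23 m.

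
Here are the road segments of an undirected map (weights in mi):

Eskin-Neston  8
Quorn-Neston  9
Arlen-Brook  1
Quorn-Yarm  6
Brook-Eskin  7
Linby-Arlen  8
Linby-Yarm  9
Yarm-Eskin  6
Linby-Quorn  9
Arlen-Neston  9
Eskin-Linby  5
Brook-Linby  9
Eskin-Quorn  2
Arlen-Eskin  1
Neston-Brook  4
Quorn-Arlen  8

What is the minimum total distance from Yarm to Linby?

Settle nodes by increasing distance from Yarm:
Yarm: 0
Quorn: 6  (via Yarm)
Eskin: 6  (via Yarm)
Arlen: 7  (via Eskin)
Brook: 8  (via Arlen)
Linby: 9  (via Yarm)
Shortest route: Yarm → Linby = 9 mi.

9 mi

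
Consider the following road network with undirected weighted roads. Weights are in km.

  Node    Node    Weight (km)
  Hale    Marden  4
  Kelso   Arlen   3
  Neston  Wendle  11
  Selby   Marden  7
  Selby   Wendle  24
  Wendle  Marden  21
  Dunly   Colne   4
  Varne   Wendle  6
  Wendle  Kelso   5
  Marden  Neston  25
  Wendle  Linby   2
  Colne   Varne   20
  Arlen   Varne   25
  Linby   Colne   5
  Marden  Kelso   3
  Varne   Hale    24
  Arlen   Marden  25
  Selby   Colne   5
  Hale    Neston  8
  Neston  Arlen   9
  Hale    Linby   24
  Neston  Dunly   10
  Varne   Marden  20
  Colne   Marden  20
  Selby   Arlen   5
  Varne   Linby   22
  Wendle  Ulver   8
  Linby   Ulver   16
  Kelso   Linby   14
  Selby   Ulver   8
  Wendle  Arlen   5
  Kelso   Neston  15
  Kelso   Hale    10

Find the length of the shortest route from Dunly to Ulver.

Compare a few routes:
Dunly → Colne → Linby → Wendle → Ulver: 4+5+2+8 = 19
Dunly → Colne → Linby → Ulver: 4+5+16 = 25
Dunly → Colne → Selby → Ulver: 4+5+8 = 17
Dunly → Colne → Selby → Arlen → Wendle → Ulver: 4+5+5+5+8 = 27
Cheapest is Dunly → Colne → Selby → Ulver at 17 km.

17 km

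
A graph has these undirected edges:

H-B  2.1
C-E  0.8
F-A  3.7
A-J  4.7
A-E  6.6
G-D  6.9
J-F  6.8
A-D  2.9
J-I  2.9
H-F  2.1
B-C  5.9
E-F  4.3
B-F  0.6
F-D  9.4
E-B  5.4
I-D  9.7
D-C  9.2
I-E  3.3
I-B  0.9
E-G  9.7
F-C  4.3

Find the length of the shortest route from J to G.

14.5

Compare a few routes:
J - I - B - F - A - D - G: 2.9+0.9+0.6+3.7+2.9+6.9 = 17.9
J - I - E - G: 2.9+3.3+9.7 = 15.9
J - A - D - G: 4.7+2.9+6.9 = 14.5
The minimum is 14.5 via J - A - D - G.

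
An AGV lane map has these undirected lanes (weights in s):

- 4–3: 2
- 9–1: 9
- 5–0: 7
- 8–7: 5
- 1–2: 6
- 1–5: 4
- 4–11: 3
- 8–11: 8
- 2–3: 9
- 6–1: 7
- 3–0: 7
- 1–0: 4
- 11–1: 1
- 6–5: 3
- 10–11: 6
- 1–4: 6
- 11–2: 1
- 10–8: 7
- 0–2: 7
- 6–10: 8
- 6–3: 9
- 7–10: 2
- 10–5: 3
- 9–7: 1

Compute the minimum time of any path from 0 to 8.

13 s

Enumerating some paths:
0–5–10–7–8: 7+3+2+5 = 17
0–2–11–8: 7+1+8 = 16
0–1–11–8: 4+1+8 = 13
0–5–10–8: 7+3+7 = 17
The minimum is 13 s via 0–1–11–8.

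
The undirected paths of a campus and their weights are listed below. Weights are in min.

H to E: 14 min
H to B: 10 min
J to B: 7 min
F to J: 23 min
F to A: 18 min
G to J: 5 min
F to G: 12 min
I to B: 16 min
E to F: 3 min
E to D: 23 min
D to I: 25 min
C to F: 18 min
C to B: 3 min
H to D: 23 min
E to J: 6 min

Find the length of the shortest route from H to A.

Candidate routes:
H - B - C - F - A: 10+3+18+18 = 49
H - B - J - E - F - A: 10+7+6+3+18 = 44
H - E - F - A: 14+3+18 = 35
Cheapest is H - E - F - A at 35 min.

35 min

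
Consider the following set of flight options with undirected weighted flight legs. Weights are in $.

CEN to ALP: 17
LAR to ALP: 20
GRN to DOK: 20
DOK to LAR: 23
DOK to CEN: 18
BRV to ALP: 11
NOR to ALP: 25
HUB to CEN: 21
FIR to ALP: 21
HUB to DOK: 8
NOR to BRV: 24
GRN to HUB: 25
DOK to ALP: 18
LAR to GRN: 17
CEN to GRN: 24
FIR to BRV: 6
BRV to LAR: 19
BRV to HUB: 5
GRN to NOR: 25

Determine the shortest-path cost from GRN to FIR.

$36

Settle nodes by increasing distance from GRN:
GRN: 0
LAR: 17  (via GRN)
DOK: 20  (via GRN)
CEN: 24  (via GRN)
NOR: 25  (via GRN)
HUB: 25  (via GRN)
BRV: 30  (via HUB)
FIR: 36  (via BRV)
Shortest route: GRN–HUB–BRV–FIR = $36.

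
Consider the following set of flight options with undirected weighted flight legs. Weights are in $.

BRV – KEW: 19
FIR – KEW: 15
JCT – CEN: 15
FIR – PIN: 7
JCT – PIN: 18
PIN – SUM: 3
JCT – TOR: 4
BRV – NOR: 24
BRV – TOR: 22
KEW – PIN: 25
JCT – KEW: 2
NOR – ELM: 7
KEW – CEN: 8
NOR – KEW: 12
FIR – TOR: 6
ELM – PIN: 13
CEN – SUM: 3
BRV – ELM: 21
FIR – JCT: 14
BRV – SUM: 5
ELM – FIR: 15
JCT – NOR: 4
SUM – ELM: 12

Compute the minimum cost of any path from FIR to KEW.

$12

Candidate routes:
FIR–JCT–KEW: 14+2 = 16
FIR–TOR–JCT–KEW: 6+4+2 = 12
FIR–KEW: 15 = 15
Cheapest is FIR–TOR–JCT–KEW at $12.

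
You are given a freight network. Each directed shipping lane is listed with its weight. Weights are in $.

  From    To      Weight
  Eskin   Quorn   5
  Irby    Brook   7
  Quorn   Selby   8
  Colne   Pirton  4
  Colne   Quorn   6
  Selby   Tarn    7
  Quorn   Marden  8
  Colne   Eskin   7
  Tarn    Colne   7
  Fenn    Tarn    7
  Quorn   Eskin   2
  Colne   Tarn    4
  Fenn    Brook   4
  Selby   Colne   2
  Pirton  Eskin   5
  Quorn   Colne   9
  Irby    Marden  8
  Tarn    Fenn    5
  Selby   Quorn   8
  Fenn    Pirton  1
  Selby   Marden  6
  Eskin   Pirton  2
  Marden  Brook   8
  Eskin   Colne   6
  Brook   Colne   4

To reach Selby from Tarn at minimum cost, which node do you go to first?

Enumerating some paths:
Tarn → Colne → Quorn → Selby: 7+6+8 = 21
Tarn → Fenn → Pirton → Eskin → Quorn → Selby: 5+1+5+5+8 = 24
Tarn → Colne → Eskin → Quorn → Selby: 7+7+5+8 = 27
Tarn → Fenn → Brook → Colne → Quorn → Selby: 5+4+4+6+8 = 27
Cheapest is Tarn → Colne → Quorn → Selby at $21.
So from Tarn the first move is to Colne.

Colne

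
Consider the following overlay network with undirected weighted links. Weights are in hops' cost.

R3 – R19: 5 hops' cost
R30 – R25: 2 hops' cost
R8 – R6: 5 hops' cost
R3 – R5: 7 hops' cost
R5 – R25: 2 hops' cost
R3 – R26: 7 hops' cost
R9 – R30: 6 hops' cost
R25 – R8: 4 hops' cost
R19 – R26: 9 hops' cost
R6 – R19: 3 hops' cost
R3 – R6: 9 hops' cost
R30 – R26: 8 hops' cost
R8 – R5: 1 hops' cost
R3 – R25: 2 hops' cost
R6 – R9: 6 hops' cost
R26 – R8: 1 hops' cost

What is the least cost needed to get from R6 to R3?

8 hops' cost

Settle nodes by increasing distance from R6:
R6: 0
R19: 3  (via R6)
R8: 5  (via R6)
R5: 6  (via R8)
R9: 6  (via R6)
R26: 6  (via R8)
R25: 8  (via R5)
R3: 8  (via R19)
Shortest route: R6–R19–R3 = 8 hops' cost.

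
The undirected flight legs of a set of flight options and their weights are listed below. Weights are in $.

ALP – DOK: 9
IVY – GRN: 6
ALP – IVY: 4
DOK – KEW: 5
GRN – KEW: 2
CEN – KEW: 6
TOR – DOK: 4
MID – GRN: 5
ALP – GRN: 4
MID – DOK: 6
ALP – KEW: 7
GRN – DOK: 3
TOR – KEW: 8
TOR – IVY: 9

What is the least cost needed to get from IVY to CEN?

Shortest distances from IVY:
IVY: 0
ALP: 4  (via IVY)
GRN: 6  (via IVY)
KEW: 8  (via GRN)
DOK: 9  (via GRN)
TOR: 9  (via IVY)
MID: 11  (via GRN)
CEN: 14  (via KEW)
Shortest route: IVY–GRN–KEW–CEN = $14.

$14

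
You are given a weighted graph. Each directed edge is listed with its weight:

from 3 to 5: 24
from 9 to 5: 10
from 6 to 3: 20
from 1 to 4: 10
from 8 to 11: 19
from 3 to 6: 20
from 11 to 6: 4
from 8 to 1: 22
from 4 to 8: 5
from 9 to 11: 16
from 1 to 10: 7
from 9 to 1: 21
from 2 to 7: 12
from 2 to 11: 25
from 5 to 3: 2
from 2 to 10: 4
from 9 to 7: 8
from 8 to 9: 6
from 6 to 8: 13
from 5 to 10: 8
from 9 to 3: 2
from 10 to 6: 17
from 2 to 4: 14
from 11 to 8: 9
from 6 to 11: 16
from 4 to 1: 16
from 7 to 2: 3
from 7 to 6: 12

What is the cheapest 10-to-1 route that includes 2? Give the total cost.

77

Best 10 to 2: 10–6–8–9–7–2 costing 47
Best 2 to 1: 2–4–1 costing 30
Total via 2: 47 + 30 = 77.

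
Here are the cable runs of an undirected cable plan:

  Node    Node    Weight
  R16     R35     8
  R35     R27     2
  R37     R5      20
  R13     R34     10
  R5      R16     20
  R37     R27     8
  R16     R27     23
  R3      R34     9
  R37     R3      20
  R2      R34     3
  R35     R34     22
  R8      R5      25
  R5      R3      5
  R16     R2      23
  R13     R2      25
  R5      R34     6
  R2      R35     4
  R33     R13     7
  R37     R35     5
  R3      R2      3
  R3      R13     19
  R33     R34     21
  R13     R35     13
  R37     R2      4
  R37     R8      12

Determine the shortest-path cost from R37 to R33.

Compare a few routes:
R37 → R35 → R13 → R33: 5+13+7 = 25
R37 → R2 → R34 → R13 → R33: 4+3+10+7 = 24
Cheapest is R37 → R2 → R34 → R13 → R33 at 24.

24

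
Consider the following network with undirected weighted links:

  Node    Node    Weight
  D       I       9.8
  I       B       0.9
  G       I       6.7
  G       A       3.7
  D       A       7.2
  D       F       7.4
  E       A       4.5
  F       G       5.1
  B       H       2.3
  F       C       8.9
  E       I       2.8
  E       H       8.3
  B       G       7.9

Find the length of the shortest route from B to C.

21.6

Running Dijkstra from B:
B: 0
I: 0.9  (via B)
H: 2.3  (via B)
E: 3.7  (via I)
G: 7.6  (via I)
A: 8.2  (via E)
D: 10.7  (via I)
F: 12.7  (via G)
C: 21.6  (via F)
Shortest route: B → I → G → F → C = 21.6.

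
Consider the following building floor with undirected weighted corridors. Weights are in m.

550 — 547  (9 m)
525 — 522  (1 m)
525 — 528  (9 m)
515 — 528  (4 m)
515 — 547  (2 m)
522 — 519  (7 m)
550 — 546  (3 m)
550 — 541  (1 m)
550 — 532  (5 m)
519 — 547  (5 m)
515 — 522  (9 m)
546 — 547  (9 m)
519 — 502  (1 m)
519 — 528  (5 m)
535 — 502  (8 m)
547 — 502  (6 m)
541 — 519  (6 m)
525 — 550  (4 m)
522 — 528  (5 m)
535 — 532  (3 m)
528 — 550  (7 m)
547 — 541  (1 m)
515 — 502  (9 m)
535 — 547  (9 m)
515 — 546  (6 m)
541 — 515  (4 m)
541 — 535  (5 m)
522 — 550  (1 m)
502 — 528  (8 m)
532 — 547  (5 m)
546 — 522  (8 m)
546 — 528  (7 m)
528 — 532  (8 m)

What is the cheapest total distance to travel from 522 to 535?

7 m

Candidate routes:
522 - 550 - 541 - 535: 1+1+5 = 7
522 - 550 - 532 - 535: 1+5+3 = 9
522 - 550 - 541 - 547 - 532 - 535: 1+1+1+5+3 = 11
522 - 525 - 550 - 541 - 535: 1+4+1+5 = 11
The minimum is 7 m via 522 - 550 - 541 - 535.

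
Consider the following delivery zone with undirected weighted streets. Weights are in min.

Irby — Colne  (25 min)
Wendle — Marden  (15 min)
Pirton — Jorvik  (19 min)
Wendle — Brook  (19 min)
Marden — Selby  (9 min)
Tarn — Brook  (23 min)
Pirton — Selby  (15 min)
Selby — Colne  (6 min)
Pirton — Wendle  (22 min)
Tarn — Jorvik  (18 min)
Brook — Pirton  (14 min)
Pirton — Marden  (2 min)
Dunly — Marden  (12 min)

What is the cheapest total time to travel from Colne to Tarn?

Candidate routes:
Colne–Selby–Marden–Pirton–Brook–Tarn: 6+9+2+14+23 = 54
Colne–Selby–Pirton–Jorvik–Tarn: 6+15+19+18 = 58
The minimum is 54 min via Colne–Selby–Marden–Pirton–Brook–Tarn.

54 min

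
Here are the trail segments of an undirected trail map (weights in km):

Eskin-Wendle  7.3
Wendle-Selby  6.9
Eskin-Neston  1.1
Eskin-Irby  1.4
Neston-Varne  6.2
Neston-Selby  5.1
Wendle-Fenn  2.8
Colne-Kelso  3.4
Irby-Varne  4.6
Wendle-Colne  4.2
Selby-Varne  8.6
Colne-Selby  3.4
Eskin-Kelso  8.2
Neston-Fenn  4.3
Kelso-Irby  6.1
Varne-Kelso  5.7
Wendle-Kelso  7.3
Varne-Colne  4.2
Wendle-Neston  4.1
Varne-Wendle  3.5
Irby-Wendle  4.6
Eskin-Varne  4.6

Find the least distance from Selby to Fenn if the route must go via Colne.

Best Selby to Colne: Selby–Colne costing 3.4
Shortest Colne→Fenn: Colne–Wendle–Fenn = 7
Total via Colne: 3.4 + 7 = 10.4 km.

10.4 km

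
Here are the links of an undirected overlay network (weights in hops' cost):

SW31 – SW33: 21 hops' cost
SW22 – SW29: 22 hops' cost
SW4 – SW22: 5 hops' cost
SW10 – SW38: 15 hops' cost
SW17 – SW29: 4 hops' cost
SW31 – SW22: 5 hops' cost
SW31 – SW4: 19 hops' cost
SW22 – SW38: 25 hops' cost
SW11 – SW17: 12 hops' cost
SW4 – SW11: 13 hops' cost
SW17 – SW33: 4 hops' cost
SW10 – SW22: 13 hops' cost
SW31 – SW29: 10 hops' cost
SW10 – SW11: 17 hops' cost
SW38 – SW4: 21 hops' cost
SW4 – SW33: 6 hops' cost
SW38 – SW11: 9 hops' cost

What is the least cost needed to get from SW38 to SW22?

25 hops' cost

Candidate routes:
SW38–SW22: 25 = 25
SW38–SW10–SW22: 15+13 = 28
SW38–SW4–SW22: 21+5 = 26
SW38–SW11–SW4–SW22: 9+13+5 = 27
Cheapest is SW38–SW22 at 25 hops' cost.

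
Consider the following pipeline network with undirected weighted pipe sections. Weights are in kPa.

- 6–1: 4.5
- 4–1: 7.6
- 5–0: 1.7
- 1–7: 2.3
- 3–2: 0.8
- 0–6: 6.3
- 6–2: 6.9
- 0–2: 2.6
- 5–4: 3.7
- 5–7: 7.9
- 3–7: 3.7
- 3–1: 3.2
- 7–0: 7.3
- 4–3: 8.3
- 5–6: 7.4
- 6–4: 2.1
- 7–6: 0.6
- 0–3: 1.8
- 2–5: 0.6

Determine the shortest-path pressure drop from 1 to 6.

2.9 kPa

Compare a few routes:
1 - 7 - 6: 2.3+0.6 = 2.9
1 - 6: 4.5 = 4.5
The minimum is 2.9 kPa via 1 - 7 - 6.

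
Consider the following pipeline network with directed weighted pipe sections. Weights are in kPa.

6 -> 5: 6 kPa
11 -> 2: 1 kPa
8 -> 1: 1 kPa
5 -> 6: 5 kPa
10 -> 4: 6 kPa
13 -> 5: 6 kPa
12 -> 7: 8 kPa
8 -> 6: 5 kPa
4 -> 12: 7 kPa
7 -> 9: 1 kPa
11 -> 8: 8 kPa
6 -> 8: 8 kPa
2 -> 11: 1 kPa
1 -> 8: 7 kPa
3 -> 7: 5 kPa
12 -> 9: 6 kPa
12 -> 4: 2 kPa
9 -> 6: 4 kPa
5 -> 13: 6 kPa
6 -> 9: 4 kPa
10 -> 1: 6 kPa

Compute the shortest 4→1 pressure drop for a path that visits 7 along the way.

29 kPa

Best 4 to 7: 4 → 12 → 7 costing 15
Shortest 7→1: 7 → 9 → 6 → 8 → 1 = 14
Total via 7: 15 + 14 = 29 kPa.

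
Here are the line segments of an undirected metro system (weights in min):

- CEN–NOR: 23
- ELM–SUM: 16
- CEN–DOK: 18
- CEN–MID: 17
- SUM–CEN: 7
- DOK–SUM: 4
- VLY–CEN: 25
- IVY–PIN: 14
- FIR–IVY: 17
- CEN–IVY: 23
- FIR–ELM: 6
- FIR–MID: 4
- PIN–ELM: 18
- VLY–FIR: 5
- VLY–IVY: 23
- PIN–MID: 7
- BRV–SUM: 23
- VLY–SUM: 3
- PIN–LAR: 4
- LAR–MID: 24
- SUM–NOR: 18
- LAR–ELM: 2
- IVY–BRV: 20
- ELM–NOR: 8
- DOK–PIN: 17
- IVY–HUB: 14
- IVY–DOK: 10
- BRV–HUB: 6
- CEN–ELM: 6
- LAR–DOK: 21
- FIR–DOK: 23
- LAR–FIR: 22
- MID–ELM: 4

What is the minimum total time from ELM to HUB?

34 min

Enumerating some paths:
ELM - MID - FIR - IVY - HUB: 4+4+17+14 = 39
ELM - LAR - PIN - IVY - HUB: 2+4+14+14 = 34
ELM - FIR - IVY - HUB: 6+17+14 = 37
The minimum is 34 min via ELM - LAR - PIN - IVY - HUB.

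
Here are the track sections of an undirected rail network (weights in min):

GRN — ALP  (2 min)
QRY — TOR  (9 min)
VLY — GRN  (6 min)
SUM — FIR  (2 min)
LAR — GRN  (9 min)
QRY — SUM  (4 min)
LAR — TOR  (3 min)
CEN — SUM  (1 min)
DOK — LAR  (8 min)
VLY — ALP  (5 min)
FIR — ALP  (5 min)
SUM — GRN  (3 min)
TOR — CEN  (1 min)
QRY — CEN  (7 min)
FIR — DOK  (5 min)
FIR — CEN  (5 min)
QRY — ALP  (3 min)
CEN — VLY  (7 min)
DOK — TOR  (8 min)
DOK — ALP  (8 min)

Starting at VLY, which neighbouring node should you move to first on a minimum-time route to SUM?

CEN

Candidate routes:
VLY–CEN–SUM: 7+1 = 8
VLY–GRN–SUM: 6+3 = 9
Cheapest is VLY–CEN–SUM at 8 min.
So from VLY the first move is to CEN.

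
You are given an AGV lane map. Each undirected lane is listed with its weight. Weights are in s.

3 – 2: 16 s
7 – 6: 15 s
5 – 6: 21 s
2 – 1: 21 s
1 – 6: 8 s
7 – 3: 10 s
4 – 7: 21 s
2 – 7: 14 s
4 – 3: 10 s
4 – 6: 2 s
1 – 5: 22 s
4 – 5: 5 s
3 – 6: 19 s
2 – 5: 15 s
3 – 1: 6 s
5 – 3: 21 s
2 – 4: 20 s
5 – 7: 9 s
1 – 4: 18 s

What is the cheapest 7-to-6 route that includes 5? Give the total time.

16 s

Best 7 to 5: 7 → 5 costing 9
Shortest 5→6: 5 → 4 → 6 = 7
Total via 5: 9 + 7 = 16 s.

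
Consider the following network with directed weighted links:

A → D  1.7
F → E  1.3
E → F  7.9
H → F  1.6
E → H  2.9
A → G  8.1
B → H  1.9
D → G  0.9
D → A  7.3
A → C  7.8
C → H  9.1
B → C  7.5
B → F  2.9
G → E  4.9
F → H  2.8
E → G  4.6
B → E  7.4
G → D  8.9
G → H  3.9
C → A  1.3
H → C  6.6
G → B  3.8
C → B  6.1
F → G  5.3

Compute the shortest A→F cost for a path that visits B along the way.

Shortest A→B: A–D–G–B = 6.4
Best B to F: B–F costing 2.9
Total via B: 6.4 + 2.9 = 9.3.

9.3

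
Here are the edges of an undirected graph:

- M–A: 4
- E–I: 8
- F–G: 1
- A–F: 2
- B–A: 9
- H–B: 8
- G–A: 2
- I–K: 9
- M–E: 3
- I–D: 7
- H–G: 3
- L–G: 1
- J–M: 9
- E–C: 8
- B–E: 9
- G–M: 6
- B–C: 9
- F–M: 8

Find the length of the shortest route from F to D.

24

Settle nodes by increasing distance from F:
F: 0
G: 1  (via F)
A: 2  (via F)
L: 2  (via G)
H: 4  (via G)
M: 6  (via A)
E: 9  (via M)
B: 11  (via A)
J: 15  (via M)
C: 17  (via E)
I: 17  (via E)
D: 24  (via I)
Shortest route: F → A → M → E → I → D = 24.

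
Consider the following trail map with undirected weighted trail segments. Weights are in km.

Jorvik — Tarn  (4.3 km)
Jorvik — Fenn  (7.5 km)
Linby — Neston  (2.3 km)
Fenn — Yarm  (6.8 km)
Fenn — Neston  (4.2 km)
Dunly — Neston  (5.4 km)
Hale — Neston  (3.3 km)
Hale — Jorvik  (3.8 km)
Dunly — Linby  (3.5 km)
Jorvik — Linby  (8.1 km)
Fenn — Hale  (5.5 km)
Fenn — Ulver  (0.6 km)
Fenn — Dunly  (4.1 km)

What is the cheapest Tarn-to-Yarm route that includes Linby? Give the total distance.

Best Tarn to Linby: Tarn–Jorvik–Linby costing 12.4
Best Linby to Yarm: Linby–Neston–Fenn–Yarm costing 13.3
Total via Linby: 12.4 + 13.3 = 25.7 km.

25.7 km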